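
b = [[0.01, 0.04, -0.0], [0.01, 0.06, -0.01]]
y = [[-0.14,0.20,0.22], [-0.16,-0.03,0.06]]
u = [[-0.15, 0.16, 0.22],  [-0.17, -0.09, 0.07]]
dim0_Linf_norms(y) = [0.16, 0.2, 0.22]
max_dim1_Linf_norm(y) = 0.22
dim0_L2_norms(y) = [0.21, 0.2, 0.23]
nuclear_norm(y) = 0.49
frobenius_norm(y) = 0.37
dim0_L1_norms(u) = [0.32, 0.25, 0.29]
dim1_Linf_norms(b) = [0.04, 0.06]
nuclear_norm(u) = 0.50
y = b + u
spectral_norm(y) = 0.34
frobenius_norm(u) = 0.37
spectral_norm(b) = 0.07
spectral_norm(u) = 0.33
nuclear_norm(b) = 0.08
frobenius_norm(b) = 0.07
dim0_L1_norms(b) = [0.02, 0.1, 0.01]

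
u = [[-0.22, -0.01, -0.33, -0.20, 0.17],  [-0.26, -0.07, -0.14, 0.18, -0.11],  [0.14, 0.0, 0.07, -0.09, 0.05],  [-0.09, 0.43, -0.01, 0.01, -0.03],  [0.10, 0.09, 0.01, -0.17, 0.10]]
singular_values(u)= [0.52, 0.46, 0.42, 0.01, 0.0]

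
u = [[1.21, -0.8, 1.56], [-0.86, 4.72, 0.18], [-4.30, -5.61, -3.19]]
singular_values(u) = [8.46, 3.95, 0.75]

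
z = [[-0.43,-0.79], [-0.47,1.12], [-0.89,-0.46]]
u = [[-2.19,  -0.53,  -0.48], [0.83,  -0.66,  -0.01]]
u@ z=[[1.62, 1.36], [-0.04, -1.39]]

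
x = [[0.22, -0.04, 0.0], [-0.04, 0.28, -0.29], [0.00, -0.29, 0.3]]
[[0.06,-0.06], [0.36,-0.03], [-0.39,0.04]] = x@[[0.38, -0.25],[0.62, 0.04],[-0.69, 0.17]]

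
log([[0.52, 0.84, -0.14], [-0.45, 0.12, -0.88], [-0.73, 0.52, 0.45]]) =[[0.00, 0.99, 0.45], [-0.99, -0.01, -1.07], [-0.45, 1.07, 0.00]]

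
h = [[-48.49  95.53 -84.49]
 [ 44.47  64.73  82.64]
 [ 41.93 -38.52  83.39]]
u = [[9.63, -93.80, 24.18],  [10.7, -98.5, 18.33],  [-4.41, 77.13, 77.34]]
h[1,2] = 82.64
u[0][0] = 9.63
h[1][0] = 44.47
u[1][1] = -98.5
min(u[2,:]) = -4.41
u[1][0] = 10.7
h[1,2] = 82.64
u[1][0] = 10.7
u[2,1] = 77.13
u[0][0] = 9.63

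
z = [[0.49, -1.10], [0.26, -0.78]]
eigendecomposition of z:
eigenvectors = [[0.97, 0.75],[0.26, 0.66]]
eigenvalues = [0.2, -0.49]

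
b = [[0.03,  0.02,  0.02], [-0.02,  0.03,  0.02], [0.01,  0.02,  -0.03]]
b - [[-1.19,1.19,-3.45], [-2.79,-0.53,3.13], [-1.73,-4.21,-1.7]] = [[1.22, -1.17, 3.47], [2.77, 0.56, -3.11], [1.74, 4.23, 1.67]]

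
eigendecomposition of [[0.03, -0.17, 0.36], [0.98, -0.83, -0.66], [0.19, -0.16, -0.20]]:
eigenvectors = [[(0.1+0j), (0.65+0.14j), (0.65-0.14j)], [0.97+0.00j, 0.72+0.00j, 0.72-0.00j], [(0.2+0j), (0.13+0.11j), 0.13-0.11j]]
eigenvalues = [(-0.87+0j), (-0.07+0.08j), (-0.07-0.08j)]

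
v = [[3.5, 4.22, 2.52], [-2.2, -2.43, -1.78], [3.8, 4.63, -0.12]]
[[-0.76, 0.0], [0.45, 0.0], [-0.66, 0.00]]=v @ [[0.02, -0.00],[-0.16, 0.0],[-0.06, 0.00]]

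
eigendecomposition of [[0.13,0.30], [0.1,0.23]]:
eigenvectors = [[-0.92, -0.79],[0.4, -0.61]]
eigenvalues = [-0.0, 0.36]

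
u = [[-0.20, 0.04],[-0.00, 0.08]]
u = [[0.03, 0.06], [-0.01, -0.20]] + [[-0.23, -0.02], [0.01, 0.28]]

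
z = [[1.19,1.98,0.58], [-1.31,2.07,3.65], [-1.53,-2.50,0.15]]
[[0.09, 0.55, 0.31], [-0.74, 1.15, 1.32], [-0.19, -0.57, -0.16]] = z@[[0.23, -0.07, -0.08],  [-0.07, 0.28, 0.13],  [-0.08, 0.13, 0.26]]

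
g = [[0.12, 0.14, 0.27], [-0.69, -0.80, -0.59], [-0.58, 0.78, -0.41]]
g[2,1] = 0.777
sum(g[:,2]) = -0.7289999999999999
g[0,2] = 0.268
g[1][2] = -0.586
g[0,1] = 0.144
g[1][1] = -0.797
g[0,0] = 0.121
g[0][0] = 0.121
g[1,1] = -0.797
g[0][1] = 0.144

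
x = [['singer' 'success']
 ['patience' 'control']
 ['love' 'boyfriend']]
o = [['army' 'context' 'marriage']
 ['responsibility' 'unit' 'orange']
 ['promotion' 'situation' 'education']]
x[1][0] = 'patience'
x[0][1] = 'success'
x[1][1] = 'control'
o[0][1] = 'context'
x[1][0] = 'patience'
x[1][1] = 'control'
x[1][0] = 'patience'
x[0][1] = 'success'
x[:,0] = ['singer', 'patience', 'love']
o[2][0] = 'promotion'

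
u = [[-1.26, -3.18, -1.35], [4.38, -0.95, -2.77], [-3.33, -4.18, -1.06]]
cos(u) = [[2.73, -2.96, -2.64],[0.49, 1.41, -0.17],[1.94, -4.39, -2.54]]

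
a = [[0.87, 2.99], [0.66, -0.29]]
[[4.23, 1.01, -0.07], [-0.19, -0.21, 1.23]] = a @ [[0.29, -0.15, 1.64],[1.33, 0.38, -0.50]]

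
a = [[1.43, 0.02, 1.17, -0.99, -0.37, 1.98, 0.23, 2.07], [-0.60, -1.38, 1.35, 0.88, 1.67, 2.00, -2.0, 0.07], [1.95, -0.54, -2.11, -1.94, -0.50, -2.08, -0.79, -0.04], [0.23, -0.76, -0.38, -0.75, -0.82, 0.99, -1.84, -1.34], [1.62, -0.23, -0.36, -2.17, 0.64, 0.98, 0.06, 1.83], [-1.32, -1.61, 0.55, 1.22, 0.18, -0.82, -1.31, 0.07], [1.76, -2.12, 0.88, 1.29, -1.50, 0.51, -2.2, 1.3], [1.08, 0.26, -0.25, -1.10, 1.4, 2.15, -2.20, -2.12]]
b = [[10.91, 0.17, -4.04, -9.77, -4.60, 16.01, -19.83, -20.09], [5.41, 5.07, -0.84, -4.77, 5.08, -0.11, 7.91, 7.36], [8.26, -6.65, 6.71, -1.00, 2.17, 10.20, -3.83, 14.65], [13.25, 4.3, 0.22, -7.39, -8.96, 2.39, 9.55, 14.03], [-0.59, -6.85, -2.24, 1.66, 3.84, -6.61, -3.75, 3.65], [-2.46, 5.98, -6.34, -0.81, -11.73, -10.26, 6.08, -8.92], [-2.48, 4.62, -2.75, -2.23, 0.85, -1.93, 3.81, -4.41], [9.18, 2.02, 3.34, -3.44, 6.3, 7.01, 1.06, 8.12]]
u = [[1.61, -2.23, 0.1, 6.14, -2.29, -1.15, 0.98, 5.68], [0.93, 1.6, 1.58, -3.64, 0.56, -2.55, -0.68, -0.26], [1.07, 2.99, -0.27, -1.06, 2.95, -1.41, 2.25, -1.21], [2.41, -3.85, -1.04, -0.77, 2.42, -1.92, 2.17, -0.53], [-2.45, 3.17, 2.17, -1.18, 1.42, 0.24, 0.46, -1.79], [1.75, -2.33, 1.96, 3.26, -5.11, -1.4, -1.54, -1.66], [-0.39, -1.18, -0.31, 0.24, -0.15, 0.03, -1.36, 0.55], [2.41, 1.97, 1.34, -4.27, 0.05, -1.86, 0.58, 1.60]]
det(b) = -171850.36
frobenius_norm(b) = 59.78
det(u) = -9279.11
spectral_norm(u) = 12.14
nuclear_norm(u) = 39.71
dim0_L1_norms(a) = [9.99, 6.92, 7.05, 10.34, 7.08, 11.51, 10.63, 8.84]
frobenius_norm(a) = 10.60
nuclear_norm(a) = 24.30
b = u @ a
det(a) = 17.94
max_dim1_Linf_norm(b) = 20.09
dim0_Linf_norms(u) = [2.45, 3.85, 2.17, 6.14, 5.11, 2.55, 2.25, 5.68]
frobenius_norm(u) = 17.34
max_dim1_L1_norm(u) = 20.18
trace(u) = 2.43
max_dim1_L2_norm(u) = 9.22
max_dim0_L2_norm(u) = 9.11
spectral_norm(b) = 38.17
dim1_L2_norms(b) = [36.13, 14.87, 22.28, 24.95, 11.87, 21.03, 8.86, 16.35]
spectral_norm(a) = 6.00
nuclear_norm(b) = 123.21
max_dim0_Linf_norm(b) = 20.09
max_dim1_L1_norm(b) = 85.42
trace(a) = -7.31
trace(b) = 20.81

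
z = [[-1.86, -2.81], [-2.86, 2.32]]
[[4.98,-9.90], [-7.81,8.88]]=z@[[0.84, -0.16], [-2.33, 3.63]]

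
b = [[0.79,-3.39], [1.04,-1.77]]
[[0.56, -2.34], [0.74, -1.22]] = b@[[0.71, -0.0], [-0.0, 0.69]]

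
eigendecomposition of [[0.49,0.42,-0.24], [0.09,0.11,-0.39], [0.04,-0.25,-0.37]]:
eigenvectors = [[-0.02, 0.98, 0.84], [0.52, 0.20, -0.47], [0.85, -0.01, 0.27]]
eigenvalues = [-0.52, 0.58, 0.18]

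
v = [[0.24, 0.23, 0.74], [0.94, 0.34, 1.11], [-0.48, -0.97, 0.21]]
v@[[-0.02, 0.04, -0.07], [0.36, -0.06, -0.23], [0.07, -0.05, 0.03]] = [[0.13, -0.04, -0.05], [0.18, -0.04, -0.11], [-0.32, 0.03, 0.26]]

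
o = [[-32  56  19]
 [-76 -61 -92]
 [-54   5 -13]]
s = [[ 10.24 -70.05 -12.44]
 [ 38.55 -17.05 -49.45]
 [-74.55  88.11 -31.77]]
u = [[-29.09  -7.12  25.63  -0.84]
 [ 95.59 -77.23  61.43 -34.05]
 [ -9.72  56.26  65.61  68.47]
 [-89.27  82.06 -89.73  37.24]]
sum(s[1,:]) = -27.950000000000006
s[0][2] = -12.44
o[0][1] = 56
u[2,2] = 65.61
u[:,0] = [-29.09, 95.59, -9.72, -89.27]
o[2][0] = -54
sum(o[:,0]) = -162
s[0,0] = 10.24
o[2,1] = 5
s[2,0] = -74.55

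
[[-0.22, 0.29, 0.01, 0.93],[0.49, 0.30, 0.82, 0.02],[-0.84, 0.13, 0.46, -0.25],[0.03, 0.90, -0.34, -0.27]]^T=[[-0.22, 0.49, -0.84, 0.03], [0.29, 0.3, 0.13, 0.9], [0.01, 0.82, 0.46, -0.34], [0.93, 0.02, -0.25, -0.27]]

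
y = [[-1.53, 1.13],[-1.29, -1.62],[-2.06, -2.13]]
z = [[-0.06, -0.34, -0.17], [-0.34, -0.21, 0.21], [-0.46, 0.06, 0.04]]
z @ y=[[0.88, 0.85], [0.36, -0.49], [0.54, -0.7]]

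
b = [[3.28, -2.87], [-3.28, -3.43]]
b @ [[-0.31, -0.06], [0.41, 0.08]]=[[-2.19, -0.43],[-0.39, -0.08]]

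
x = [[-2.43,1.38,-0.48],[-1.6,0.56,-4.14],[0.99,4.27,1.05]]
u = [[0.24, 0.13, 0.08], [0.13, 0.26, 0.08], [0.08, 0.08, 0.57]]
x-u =[[-2.67, 1.25, -0.56], [-1.73, 0.30, -4.22], [0.91, 4.19, 0.48]]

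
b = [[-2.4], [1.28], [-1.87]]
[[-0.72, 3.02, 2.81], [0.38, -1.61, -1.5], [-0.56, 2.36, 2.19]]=b @ [[0.3, -1.26, -1.17]]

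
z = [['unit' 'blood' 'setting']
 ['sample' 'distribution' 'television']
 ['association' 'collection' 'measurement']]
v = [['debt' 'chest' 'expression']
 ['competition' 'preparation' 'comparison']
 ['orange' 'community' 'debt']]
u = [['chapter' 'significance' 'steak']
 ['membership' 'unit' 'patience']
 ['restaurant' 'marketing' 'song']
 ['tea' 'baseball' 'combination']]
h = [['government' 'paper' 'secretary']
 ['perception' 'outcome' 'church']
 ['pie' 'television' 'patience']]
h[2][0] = 'pie'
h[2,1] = 'television'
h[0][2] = 'secretary'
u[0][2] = 'steak'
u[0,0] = 'chapter'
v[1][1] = 'preparation'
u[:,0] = ['chapter', 'membership', 'restaurant', 'tea']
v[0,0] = 'debt'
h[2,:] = ['pie', 'television', 'patience']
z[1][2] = 'television'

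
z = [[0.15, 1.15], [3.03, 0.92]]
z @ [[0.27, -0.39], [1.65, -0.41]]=[[1.94, -0.53], [2.34, -1.56]]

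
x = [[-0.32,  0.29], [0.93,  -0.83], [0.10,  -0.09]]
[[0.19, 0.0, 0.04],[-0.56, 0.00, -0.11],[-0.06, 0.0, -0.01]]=x @ [[-0.31,0.00,-0.06], [0.33,-0.0,0.07]]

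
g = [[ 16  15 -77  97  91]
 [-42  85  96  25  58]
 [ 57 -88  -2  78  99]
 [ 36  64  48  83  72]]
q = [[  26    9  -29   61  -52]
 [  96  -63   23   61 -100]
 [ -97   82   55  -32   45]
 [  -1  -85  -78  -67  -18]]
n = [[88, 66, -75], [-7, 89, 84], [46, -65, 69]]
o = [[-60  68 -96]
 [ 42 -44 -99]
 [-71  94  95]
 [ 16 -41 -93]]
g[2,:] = [57, -88, -2, 78, 99]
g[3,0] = 36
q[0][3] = 61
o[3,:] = [16, -41, -93]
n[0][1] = 66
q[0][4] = -52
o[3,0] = 16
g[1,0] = -42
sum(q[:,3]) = 23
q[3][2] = -78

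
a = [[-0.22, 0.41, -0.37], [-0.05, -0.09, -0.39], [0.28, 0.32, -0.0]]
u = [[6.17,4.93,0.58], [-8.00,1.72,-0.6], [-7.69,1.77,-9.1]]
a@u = [[-1.79, -1.03, 2.99], [3.41, -1.09, 3.57], [-0.83, 1.93, -0.03]]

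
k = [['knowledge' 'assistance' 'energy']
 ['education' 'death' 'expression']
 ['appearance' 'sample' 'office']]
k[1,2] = 'expression'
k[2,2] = 'office'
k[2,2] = 'office'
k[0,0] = 'knowledge'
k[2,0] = 'appearance'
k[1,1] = 'death'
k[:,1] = ['assistance', 'death', 'sample']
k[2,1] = 'sample'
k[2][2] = 'office'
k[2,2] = 'office'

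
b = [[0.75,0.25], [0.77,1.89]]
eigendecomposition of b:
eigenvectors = [[-0.86, -0.19], [0.51, -0.98]]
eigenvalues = [0.6, 2.04]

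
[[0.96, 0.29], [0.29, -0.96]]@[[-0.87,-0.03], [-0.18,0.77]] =[[-0.89, 0.19], [-0.08, -0.75]]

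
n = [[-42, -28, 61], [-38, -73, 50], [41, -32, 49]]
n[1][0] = -38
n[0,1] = -28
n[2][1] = -32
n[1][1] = -73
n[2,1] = -32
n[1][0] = -38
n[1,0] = -38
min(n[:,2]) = 49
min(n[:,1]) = -73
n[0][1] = -28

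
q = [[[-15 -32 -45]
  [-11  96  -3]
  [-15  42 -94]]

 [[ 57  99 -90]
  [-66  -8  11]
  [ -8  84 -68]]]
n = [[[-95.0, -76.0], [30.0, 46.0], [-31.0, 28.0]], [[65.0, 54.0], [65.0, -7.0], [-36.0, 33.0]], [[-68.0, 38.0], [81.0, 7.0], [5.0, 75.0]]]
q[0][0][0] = -15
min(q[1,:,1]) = -8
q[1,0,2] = -90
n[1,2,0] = -36.0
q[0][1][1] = 96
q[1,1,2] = 11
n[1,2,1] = 33.0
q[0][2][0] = -15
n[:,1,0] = [30.0, 65.0, 81.0]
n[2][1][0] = 81.0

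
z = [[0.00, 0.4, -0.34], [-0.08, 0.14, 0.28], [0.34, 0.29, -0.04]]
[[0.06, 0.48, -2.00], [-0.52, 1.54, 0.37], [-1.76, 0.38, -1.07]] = z @ [[-4.00, -1.78, -0.45], [-1.68, 3.82, -2.81], [-2.16, 3.07, 2.59]]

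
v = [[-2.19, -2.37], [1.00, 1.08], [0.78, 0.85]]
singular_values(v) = [3.73, 0.0]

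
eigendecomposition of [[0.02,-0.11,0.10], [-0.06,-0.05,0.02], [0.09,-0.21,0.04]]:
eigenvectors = [[(-0.66+0j), (-0.02-0.49j), -0.02+0.49j], [(0.12+0j), (0.36-0.4j), 0.36+0.40j], [(-0.74+0j), (0.69+0j), (0.69-0j)]]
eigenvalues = [(0.15+0j), (-0.07+0.06j), (-0.07-0.06j)]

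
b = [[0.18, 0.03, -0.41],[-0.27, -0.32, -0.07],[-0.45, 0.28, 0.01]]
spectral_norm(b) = 0.58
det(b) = 0.09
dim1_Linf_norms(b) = [0.41, 0.32, 0.45]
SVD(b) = [[-0.51, -0.24, -0.82], [0.26, 0.87, -0.42], [0.82, -0.42, -0.39]] @ diag([0.5820297248640648, 0.41616503108156416, 0.3881340828625361]) @ [[-0.91, 0.23, 0.34], [-0.21, -0.97, 0.08], [0.35, 0.00, 0.94]]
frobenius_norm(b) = 0.81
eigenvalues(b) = [(0.56+0j), (-0.34+0.22j), (-0.34-0.22j)]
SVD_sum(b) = [[0.27, -0.07, -0.10], [-0.14, 0.03, 0.05], [-0.43, 0.11, 0.16]] + [[0.02, 0.1, -0.01], [-0.08, -0.35, 0.03], [0.04, 0.17, -0.01]] + [[-0.11, -0.00, -0.3],[-0.06, -0.00, -0.15],[-0.05, -0.00, -0.14]]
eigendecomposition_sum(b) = [[(0.32+0j),-0.06+0.00j,-0.23+0.00j], [-0.08-0.00j,(0.01-0j),(0.05+0j)], [(-0.3-0j),(0.06-0j),(0.22+0j)]] + [[-0.07+0.05j, 0.05+0.11j, (-0.09+0.02j)], [(-0.1-0.1j), (-0.17+0.11j), (-0.06-0.13j)], [(-0.07+0.09j), (0.11+0.13j), -0.10+0.07j]] + [[(-0.07-0.05j),(0.05-0.11j),-0.09-0.02j], [-0.10+0.10j,-0.17-0.11j,-0.06+0.13j], [-0.07-0.09j,0.11-0.13j,-0.10-0.07j]]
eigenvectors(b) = [[(0.72+0j), 0.08-0.42j, 0.08+0.42j], [-0.17+0.00j, (0.69+0j), (0.69-0j)], [(-0.68+0j), (-0.07-0.58j), (-0.07+0.58j)]]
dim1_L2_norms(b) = [0.45, 0.42, 0.53]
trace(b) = -0.13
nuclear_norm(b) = 1.39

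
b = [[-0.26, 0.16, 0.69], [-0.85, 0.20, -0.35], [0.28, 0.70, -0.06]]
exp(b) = [[0.72, 0.38, 0.53], [-0.83, 0.95, -0.63], [-0.05, 0.74, 0.83]]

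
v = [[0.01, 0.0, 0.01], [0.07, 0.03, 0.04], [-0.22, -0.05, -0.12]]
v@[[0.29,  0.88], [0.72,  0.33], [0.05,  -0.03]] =[[0.00, 0.01], [0.04, 0.07], [-0.11, -0.21]]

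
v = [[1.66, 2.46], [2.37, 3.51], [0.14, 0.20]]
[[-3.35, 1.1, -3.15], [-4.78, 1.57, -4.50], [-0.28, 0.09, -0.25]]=v @[[-1.9, -0.39, 1.48], [-0.08, 0.71, -2.28]]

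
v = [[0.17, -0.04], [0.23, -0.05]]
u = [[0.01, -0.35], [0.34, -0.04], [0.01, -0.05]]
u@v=[[-0.08, 0.02], [0.05, -0.01], [-0.01, 0.0]]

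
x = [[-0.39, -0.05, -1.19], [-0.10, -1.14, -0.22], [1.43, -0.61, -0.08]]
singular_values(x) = [1.65, 1.36, 0.88]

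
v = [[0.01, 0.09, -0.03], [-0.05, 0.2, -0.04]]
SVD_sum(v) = [[-0.02, 0.09, -0.02],[-0.04, 0.20, -0.04]] + [[0.03, 0.0, -0.01],[-0.01, -0.0, 0.0]]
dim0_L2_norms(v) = [0.05, 0.22, 0.05]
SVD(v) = [[-0.4, -0.92],[-0.92, 0.4]] @ diag([0.2284979772771154, 0.031443192908272584]) @ [[0.18,  -0.96,  0.21], [-0.92,  -0.09,  0.37]]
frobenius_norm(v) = 0.23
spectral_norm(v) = 0.23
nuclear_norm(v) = 0.26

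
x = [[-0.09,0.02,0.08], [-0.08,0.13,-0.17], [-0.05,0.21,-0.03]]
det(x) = -0.004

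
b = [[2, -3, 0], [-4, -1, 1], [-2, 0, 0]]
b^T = [[2, -4, -2], [-3, -1, 0], [0, 1, 0]]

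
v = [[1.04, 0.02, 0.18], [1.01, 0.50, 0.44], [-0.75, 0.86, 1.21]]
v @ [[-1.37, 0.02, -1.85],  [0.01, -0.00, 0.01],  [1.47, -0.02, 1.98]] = [[-1.16,0.02,-1.57], [-0.73,0.01,-0.99], [2.81,-0.04,3.79]]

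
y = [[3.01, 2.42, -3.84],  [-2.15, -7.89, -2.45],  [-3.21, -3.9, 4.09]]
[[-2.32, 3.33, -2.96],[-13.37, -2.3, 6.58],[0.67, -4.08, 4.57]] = y @ [[-0.23, 0.16, 0.4],[1.36, 0.40, -1.07],[1.28, -0.49, 0.41]]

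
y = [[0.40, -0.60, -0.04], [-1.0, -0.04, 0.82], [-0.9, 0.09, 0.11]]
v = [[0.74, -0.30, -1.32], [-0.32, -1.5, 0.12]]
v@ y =[[1.78, -0.55, -0.42], [1.26, 0.26, -1.20]]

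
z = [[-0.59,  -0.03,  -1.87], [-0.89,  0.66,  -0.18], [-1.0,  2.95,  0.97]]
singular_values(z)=[3.39, 2.02, 0.43]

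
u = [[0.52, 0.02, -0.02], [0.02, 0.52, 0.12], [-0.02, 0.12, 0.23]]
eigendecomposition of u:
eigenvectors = [[-0.08, 0.96, 0.26], [0.34, -0.22, 0.91], [-0.94, -0.16, 0.31]]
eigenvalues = [0.18, 0.52, 0.57]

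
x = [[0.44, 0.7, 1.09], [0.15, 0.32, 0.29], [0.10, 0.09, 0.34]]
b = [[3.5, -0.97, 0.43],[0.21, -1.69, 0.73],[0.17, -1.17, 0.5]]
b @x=[[1.44, 2.18, 3.68], [-0.09, -0.33, -0.01], [-0.05, -0.21, 0.02]]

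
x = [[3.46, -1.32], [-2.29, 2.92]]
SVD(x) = [[-0.71, 0.71], [0.71, 0.71]] @ diag([5.051740678211733, 1.4015762983515594]) @ [[-0.8,0.59], [0.59,0.80]]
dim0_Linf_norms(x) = [3.46, 2.92]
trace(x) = 6.38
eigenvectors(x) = [[0.66, 0.55], [-0.75, 0.84]]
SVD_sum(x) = [[2.87, -2.12], [-2.88, 2.12]] + [[0.59, 0.8], [0.59, 0.80]]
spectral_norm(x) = 5.05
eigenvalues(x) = [4.95, 1.43]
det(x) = 7.08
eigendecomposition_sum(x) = [[2.85, -1.86], [-3.22, 2.09]] + [[0.61,0.54], [0.93,0.83]]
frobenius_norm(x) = 5.24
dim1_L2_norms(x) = [3.7, 3.71]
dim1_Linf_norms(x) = [3.46, 2.92]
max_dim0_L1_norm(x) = 5.75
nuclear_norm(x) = 6.45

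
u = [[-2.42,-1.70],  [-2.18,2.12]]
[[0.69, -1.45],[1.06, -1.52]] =u@[[-0.37, 0.64], [0.12, -0.06]]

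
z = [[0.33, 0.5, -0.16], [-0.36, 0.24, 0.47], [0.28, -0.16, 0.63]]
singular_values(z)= [0.82, 0.58, 0.54]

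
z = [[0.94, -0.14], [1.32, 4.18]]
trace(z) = 5.12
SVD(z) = [[0.04, 1.00], [1.00, -0.04]] @ diag([4.386142048669656, 0.9379541187563228]) @ [[0.31,0.95], [0.95,-0.31]]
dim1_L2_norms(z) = [0.95, 4.38]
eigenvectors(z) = [[-0.92,  0.04], [0.38,  -1.0]]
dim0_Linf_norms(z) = [1.32, 4.18]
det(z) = 4.11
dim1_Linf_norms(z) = [0.94, 4.18]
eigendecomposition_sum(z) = [[1.02,  0.04],  [-0.42,  -0.02]] + [[-0.08, -0.18], [1.74, 4.2]]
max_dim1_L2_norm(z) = 4.38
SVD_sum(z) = [[0.05, 0.15], [1.35, 4.17]] + [[0.89, -0.29], [-0.03, 0.01]]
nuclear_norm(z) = 5.32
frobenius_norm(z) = 4.49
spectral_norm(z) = 4.39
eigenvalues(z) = [1.0, 4.12]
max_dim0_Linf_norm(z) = 4.18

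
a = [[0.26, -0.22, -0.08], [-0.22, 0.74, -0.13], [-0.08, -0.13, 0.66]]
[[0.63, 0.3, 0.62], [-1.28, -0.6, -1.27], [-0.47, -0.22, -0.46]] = a@[[0.68, 0.32, 0.67], [-1.70, -0.8, -1.69], [-0.96, -0.45, -0.95]]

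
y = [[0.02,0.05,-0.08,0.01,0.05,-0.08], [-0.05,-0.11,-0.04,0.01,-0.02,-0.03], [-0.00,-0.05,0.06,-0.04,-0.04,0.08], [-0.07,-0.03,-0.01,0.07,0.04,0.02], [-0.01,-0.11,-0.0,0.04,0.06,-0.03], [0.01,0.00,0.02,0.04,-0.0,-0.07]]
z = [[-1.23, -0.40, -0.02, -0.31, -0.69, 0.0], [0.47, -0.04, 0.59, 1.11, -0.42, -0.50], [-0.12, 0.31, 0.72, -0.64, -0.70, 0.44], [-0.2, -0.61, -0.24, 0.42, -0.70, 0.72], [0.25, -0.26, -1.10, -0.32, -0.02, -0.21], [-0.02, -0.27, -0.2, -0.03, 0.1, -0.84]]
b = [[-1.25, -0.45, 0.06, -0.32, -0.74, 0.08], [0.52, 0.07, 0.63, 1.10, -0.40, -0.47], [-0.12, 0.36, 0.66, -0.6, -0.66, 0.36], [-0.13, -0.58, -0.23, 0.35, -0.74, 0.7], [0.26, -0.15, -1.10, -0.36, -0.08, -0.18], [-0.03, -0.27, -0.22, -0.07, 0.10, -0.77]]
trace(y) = 0.03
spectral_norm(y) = 0.19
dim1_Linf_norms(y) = [0.08, 0.11, 0.08, 0.07, 0.11, 0.07]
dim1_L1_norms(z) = [2.65, 3.13, 2.93, 2.89, 2.16, 1.46]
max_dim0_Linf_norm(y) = 0.11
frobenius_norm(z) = 3.19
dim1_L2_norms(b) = [1.56, 1.5, 1.23, 1.25, 1.21, 0.85]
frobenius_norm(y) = 0.30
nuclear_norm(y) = 0.61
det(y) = -0.00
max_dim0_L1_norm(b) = 2.9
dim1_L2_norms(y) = [0.14, 0.13, 0.13, 0.11, 0.14, 0.08]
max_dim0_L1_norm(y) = 0.35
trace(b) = -1.02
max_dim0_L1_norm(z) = 2.87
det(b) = -0.76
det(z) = -0.72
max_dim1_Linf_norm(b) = 1.25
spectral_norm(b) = 1.91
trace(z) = -0.99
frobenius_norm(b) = 3.16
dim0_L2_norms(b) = [1.39, 0.88, 1.47, 1.39, 1.31, 1.21]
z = y + b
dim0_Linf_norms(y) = [0.07, 0.11, 0.08, 0.07, 0.06, 0.08]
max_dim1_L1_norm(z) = 3.13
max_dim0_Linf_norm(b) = 1.25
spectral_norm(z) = 1.87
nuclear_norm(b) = 6.95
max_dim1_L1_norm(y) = 0.29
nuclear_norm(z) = 7.01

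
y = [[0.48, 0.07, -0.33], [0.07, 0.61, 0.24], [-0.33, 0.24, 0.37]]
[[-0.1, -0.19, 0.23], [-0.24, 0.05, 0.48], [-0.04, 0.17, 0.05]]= y @ [[-0.48,  -0.01,  0.22], [-0.18,  -0.12,  0.84], [-0.42,  0.53,  -0.20]]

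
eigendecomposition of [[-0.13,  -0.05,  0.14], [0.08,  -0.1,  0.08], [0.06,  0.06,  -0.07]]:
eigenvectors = [[0.38+0.00j, (0.79+0j), 0.79-0.00j], [(0.66+0j), -0.37-0.36j, -0.37+0.36j], [0.65+0.00j, (-0.32+0.1j), (-0.32-0.1j)]]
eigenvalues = [(0.03+0j), (-0.16+0.04j), (-0.16-0.04j)]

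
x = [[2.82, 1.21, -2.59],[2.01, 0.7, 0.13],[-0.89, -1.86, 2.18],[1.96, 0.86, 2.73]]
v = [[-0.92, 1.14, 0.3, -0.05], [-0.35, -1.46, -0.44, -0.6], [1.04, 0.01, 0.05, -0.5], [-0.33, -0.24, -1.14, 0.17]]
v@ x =[[-0.67, -0.92, 3.05], [-4.71, -1.14, -1.88], [1.93, 0.74, -3.95], [-0.07, 1.7, -1.20]]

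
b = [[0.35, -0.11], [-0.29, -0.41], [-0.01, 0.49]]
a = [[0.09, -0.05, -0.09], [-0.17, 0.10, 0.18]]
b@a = [[0.05, -0.03, -0.05], [0.04, -0.03, -0.05], [-0.08, 0.05, 0.09]]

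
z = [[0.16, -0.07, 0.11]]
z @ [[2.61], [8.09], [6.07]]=[[0.52]]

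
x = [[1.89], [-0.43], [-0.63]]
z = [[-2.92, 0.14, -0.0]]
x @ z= [[-5.52, 0.26, 0.00], [1.26, -0.06, 0.0], [1.84, -0.09, 0.0]]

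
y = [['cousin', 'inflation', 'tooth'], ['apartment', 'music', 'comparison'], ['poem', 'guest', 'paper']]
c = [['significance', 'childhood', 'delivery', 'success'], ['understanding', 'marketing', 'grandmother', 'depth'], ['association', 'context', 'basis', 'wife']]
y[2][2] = 'paper'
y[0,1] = 'inflation'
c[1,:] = ['understanding', 'marketing', 'grandmother', 'depth']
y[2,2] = 'paper'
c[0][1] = 'childhood'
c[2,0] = 'association'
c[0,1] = 'childhood'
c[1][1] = 'marketing'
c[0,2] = 'delivery'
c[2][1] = 'context'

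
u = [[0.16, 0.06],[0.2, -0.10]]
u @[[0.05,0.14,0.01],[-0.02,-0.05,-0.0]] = [[0.01, 0.02, 0.00], [0.01, 0.03, 0.00]]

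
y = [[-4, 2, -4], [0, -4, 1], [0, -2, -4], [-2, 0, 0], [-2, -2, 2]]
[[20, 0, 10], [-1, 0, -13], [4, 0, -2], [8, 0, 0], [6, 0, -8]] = y@ [[-4, 0, 0], [0, 0, 3], [-1, 0, -1]]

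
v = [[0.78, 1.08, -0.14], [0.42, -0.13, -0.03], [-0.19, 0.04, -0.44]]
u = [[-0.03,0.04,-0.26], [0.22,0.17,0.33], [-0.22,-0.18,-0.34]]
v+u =[[0.75, 1.12, -0.40], [0.64, 0.04, 0.30], [-0.41, -0.14, -0.78]]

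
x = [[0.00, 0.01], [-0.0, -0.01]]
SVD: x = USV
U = [[-0.71, -0.71], [0.71, -0.71]]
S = [0.01, 0.0]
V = [[-0.0, -1.0], [-1.00, 0.00]]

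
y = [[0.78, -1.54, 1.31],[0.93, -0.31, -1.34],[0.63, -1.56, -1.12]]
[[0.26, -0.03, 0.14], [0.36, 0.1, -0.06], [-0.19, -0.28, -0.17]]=y@ [[0.69, 0.3, 0.14], [0.30, 0.24, 0.08], [0.14, 0.08, 0.12]]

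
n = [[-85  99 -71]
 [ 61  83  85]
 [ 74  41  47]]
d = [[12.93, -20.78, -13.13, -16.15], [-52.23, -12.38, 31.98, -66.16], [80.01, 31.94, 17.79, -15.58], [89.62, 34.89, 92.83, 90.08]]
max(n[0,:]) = 99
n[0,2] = -71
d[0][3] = -16.15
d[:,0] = [12.93, -52.23, 80.01, 89.62]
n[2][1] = 41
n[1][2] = 85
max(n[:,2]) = 85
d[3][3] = 90.08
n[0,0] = -85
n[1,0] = 61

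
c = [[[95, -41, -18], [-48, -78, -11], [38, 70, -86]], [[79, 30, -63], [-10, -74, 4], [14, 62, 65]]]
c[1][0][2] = -63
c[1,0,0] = 79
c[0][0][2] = -18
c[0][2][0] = 38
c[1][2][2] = 65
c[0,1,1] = -78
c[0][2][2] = -86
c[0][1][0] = -48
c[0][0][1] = -41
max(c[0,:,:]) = 95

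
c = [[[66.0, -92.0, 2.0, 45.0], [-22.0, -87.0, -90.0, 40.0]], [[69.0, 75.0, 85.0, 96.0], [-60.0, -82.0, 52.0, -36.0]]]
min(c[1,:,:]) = -82.0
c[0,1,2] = -90.0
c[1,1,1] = -82.0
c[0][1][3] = 40.0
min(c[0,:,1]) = -92.0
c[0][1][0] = -22.0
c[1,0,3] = 96.0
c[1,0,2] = 85.0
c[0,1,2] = -90.0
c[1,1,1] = -82.0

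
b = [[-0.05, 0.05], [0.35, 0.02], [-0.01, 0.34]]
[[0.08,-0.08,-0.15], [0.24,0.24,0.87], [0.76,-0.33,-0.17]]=b @[[0.56, 0.73, 2.52], [2.25, -0.95, -0.42]]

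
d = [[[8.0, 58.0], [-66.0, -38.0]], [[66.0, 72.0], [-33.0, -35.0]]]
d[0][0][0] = 8.0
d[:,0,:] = [[8.0, 58.0], [66.0, 72.0]]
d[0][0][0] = 8.0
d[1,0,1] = 72.0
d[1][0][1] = 72.0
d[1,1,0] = -33.0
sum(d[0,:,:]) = -38.0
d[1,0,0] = 66.0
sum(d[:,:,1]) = 57.0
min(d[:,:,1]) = -38.0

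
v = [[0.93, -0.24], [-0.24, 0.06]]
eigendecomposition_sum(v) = [[0.93, -0.24],[-0.24, 0.06]] + [[-0.00,  -0.00],[-0.00,  -0.00]]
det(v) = -0.00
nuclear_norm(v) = 0.99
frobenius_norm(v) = 0.99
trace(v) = 0.99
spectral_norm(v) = 0.99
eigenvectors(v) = [[0.97,0.25], [-0.25,0.97]]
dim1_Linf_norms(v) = [0.93, 0.24]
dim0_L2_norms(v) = [0.96, 0.25]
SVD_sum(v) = [[0.93, -0.24], [-0.24, 0.06]] + [[-0.00, -0.00], [-0.0, -0.0]]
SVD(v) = [[-0.97,0.25], [0.25,0.97]] @ diag([0.9918148548503759, 0.0018148548503758184]) @ [[-0.97, 0.25], [-0.25, -0.97]]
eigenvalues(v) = [0.99, -0.0]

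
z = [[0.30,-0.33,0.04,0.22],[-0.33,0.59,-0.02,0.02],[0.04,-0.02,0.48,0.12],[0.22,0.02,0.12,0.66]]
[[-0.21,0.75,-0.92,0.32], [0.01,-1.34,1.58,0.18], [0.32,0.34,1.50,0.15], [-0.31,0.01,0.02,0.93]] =z @ [[-2.56, -0.18, 0.68, 2.75],[-1.4, -2.35, 3.20, 1.83],[0.75, 0.61, 3.42, 0.06],[0.29, 0.03, -0.91, 0.42]]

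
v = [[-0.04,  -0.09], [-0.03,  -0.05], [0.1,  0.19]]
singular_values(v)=[0.24, 0.01]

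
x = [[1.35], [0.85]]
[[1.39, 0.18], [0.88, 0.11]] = x@ [[1.03, 0.13]]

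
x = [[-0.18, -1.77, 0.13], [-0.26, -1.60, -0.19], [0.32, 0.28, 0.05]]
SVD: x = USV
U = [[-0.73, -0.47, 0.5],[-0.67, 0.35, -0.66],[0.13, -0.81, -0.56]]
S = [2.43, 0.32, 0.19]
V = [[0.14, 0.99, 0.02],[-0.84, 0.13, -0.53],[-0.52, 0.06, 0.85]]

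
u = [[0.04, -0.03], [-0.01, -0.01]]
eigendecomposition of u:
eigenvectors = [[0.98,0.48], [-0.18,0.88]]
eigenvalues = [0.05, -0.02]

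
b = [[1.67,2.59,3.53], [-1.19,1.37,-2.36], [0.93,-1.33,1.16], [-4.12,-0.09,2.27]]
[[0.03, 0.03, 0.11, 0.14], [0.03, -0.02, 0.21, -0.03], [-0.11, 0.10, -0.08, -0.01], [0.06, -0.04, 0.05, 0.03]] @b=[[-0.46, -0.04, 0.48], [0.39, -0.23, 0.33], [-0.34, -0.04, -0.74], [0.07, 0.03, 0.43]]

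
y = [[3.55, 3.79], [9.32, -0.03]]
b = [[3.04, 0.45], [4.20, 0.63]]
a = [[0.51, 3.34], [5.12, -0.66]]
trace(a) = -0.15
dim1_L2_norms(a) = [3.38, 5.16]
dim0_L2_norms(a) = [5.15, 3.4]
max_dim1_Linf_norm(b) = 4.2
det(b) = 0.03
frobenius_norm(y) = 10.67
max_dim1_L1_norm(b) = 4.83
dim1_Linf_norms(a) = [3.34, 5.12]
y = b + a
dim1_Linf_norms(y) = [3.79, 9.32]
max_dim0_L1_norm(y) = 12.87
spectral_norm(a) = 5.16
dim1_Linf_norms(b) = [3.04, 4.2]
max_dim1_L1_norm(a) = 5.78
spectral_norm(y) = 10.07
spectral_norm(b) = 5.24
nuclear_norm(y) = 13.59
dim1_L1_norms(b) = [3.49, 4.83]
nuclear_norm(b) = 5.25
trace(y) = 3.52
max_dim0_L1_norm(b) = 7.24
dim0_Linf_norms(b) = [4.2, 0.63]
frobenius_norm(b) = 5.24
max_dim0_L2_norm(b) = 5.18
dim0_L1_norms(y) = [12.87, 3.82]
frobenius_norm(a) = 6.17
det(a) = -17.44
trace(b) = 3.67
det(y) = -35.43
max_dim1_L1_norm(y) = 9.35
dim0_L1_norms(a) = [5.63, 4.0]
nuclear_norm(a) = 8.54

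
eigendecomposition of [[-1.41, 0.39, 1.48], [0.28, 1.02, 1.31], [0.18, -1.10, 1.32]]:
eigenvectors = [[0.99+0.00j, -0.25-0.23j, -0.25+0.23j], [-0.06+0.00j, -0.71+0.00j, -0.71-0.00j], [-0.09+0.00j, -0.07-0.61j, (-0.07+0.61j)]]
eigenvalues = [(-1.56+0j), (1.25+1.21j), (1.25-1.21j)]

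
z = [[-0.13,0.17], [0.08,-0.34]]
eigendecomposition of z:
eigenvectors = [[0.96, -0.54],  [0.29, 0.84]]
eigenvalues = [-0.08, -0.39]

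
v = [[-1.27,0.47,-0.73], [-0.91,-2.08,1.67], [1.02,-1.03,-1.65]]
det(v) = -8.681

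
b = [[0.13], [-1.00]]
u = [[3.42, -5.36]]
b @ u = [[0.44, -0.7], [-3.42, 5.36]]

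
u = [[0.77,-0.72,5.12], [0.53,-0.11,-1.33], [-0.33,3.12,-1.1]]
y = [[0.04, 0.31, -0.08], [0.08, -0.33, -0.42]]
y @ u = [[0.22, -0.31, -0.12], [0.03, -1.33, 1.31]]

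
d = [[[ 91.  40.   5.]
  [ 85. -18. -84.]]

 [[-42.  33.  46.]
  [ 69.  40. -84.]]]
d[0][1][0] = 85.0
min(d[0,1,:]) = -84.0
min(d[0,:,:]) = -84.0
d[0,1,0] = 85.0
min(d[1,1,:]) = -84.0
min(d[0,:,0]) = 85.0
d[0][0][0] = 91.0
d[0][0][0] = 91.0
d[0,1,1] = -18.0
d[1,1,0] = 69.0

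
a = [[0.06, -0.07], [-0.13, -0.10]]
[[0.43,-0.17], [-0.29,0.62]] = a @ [[4.15, -3.98], [-2.53, -1.00]]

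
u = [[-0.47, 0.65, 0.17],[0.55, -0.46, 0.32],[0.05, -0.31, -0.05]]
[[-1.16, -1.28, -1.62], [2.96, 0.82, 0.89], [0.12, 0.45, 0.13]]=u @ [[3.11, 0.80, 3.31], [-0.41, -1.24, 0.48], [3.33, -0.58, -2.21]]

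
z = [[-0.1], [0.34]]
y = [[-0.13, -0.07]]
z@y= [[0.01, 0.01], [-0.04, -0.02]]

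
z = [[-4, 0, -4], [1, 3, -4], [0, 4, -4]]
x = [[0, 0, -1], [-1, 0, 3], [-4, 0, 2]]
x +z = [[-4, 0, -5], [0, 3, -1], [-4, 4, -2]]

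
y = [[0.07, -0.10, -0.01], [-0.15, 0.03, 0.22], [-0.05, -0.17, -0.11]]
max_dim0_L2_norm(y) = 0.25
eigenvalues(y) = [(0.14+0j), (-0.08+0.17j), (-0.08-0.17j)]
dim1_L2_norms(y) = [0.12, 0.27, 0.21]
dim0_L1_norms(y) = [0.27, 0.3, 0.34]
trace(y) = -0.01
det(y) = 0.00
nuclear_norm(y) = 0.57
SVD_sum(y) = [[0.03, -0.04, -0.06], [-0.1, 0.11, 0.20], [0.06, -0.06, -0.12]] + [[-0.02, -0.03, 0.01],[-0.06, -0.08, 0.01],[-0.09, -0.12, 0.02]] + [[0.06,-0.04,0.05],[0.01,-0.0,0.01],[-0.02,0.01,-0.02]]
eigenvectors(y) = [[(-0.78+0j), (0.18-0.23j), (0.18+0.23j)], [(0.58+0j), -0.19-0.63j, -0.19+0.63j], [-0.24+0.00j, 0.70+0.00j, 0.70-0.00j]]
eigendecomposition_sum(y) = [[0.12-0.00j,(-0.04-0j),(-0.04+0j)], [(-0.09+0j),(0.03+0j),(0.03+0j)], [0.04-0.00j,(-0.01-0j),(-0.01+0j)]] + [[(-0.03+0j), -0.03+0.02j, 0.02+0.04j],  [-0.03+0.05j, (-0+0.08j), 0.09+0.02j],  [(-0.04-0.05j), (-0.08-0.03j), -0.05+0.09j]] + [[-0.03-0.00j, -0.03-0.02j, 0.02-0.04j], [(-0.03-0.05j), (-0-0.08j), (0.09-0.02j)], [-0.04+0.05j, (-0.08+0.03j), -0.05-0.09j]]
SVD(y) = [[-0.27, 0.2, 0.94],[0.83, 0.54, 0.13],[-0.48, 0.82, -0.31]] @ diag([0.2991123092964145, 0.18096050902247154, 0.08991729867880828]) @ [[-0.40, 0.45, 0.8], [-0.6, -0.79, 0.14], [0.70, -0.42, 0.58]]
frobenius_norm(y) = 0.36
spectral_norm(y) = 0.30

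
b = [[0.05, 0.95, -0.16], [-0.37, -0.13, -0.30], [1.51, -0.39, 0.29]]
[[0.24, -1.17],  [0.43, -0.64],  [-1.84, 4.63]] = b@[[-1.11, 2.81],  [0.28, -1.49],  [-0.20, -0.68]]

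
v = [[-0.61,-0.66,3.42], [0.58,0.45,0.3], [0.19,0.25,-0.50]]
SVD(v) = [[-0.99, -0.00, 0.16], [-0.03, -0.98, -0.21], [0.16, -0.21, 0.96]] @ diag([3.5822394078800484, 0.8038472211181253, 0.054685187499554325]) @ [[0.17, 0.19, -0.97], [-0.75, -0.61, -0.25], [-0.64, 0.77, 0.04]]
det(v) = 0.16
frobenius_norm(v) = 3.67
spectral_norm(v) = 3.58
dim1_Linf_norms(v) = [3.42, 0.58, 0.5]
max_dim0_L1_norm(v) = 4.22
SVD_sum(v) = [[-0.61, -0.67, 3.42], [-0.02, -0.02, 0.10], [0.1, 0.11, -0.54]] + [[0.00,  0.0,  0.0], [0.59,  0.48,  0.20], [0.13,  0.10,  0.04]] + [[-0.01, 0.01, 0.00], [0.01, -0.01, -0.00], [-0.03, 0.04, 0.00]]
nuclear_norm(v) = 4.44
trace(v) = -0.66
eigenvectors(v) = [[0.15, 0.93, 0.78], [0.96, -0.33, -0.63], [0.24, -0.18, -0.04]]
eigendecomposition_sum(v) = [[0.05,0.05,0.16], [0.31,0.31,1.02], [0.08,0.08,0.26]] + [[-0.57,  -0.96,  4.19], [0.2,  0.34,  -1.48], [0.11,  0.18,  -0.8]] + [[-0.09, 0.25, -0.94],  [0.07, -0.2, 0.76],  [0.0, -0.01, 0.05]]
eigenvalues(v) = [0.62, -1.03, -0.25]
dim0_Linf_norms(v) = [0.61, 0.66, 3.42]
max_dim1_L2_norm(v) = 3.54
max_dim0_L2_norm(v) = 3.47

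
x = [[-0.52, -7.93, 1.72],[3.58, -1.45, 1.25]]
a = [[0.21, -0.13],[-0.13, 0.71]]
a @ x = [[-0.57,-1.48,0.2], [2.61,0.0,0.66]]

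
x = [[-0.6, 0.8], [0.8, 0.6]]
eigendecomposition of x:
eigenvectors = [[-0.89, -0.45], [0.45, -0.89]]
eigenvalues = [-1.0, 1.0]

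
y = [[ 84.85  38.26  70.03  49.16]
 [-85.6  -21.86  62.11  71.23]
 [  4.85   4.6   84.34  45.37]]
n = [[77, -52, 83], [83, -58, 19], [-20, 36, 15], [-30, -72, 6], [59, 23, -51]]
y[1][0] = -85.6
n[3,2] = 6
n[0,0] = 77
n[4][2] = -51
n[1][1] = -58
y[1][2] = 62.11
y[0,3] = 49.16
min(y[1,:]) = -85.6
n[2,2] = 15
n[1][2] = 19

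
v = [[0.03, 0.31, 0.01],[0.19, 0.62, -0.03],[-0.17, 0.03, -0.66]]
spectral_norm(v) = 0.72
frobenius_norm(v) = 0.99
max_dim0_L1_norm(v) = 0.96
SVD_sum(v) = [[0.07, 0.29, -0.03], [0.15, 0.62, -0.07], [0.02, 0.06, -0.01]] + [[0.01, 0.00, 0.03], [0.01, 0.00, 0.05], [-0.18, -0.03, -0.65]] + [[-0.05, 0.01, 0.01], [0.02, -0.01, -0.01], [-0.0, 0.0, 0.00]]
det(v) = 0.03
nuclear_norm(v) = 1.46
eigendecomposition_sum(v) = [[0.08, 0.29, -0.01], [0.18, 0.63, -0.01], [-0.01, -0.02, 0.0]] + [[-0.06, 0.03, -0.0], [0.02, -0.01, 0.0], [0.02, -0.01, 0.00]] + [[0.0, -0.0, 0.02], [-0.00, 0.0, -0.02], [-0.18, 0.06, -0.66]]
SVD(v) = [[0.43, -0.05, 0.9], [0.9, -0.08, -0.43], [0.09, 1.00, 0.01]] @ diag([0.7178217209779466, 0.6819421876434286, 0.059890146137352246]) @ [[0.23, 0.97, -0.11], [-0.27, -0.05, -0.96], [-0.93, 0.26, 0.25]]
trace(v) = -0.01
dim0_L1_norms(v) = [0.39, 0.96, 0.7]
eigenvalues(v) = [0.71, -0.06, -0.65]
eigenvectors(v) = [[0.42,0.92,-0.03], [0.91,-0.27,0.03], [-0.03,-0.28,1.00]]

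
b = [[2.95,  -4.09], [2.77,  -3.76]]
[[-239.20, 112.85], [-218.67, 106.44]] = b @ [[21.33, 46.42], [73.87, 5.89]]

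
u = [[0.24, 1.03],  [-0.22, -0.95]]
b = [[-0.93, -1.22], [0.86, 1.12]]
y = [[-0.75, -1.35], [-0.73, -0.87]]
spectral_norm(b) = 2.09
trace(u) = -0.71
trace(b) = 0.19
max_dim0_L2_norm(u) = 1.4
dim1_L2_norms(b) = [1.53, 1.41]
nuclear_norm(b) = 2.09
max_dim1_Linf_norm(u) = 1.03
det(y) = -0.33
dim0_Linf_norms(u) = [0.24, 1.03]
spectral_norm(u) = 1.44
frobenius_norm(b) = 2.09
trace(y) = -1.62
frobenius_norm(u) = 1.44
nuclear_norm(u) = 1.44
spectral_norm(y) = 1.91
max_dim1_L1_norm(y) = 2.1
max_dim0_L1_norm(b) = 2.34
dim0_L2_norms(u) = [0.33, 1.4]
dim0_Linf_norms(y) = [0.75, 1.35]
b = u @ y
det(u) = -0.00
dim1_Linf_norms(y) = [1.35, 0.87]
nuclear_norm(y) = 2.08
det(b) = 0.01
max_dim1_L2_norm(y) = 1.54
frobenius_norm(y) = 1.92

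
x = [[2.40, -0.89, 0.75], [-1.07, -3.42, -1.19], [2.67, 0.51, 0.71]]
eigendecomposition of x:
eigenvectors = [[0.71, -0.32, 0.18],[-0.23, -0.24, 0.95],[0.67, 0.91, -0.24]]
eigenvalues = [3.39, -0.37, -3.32]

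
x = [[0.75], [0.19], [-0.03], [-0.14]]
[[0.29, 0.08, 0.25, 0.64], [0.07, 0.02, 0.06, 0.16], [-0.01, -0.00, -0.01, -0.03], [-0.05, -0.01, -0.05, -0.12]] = x @ [[0.38, 0.1, 0.33, 0.86]]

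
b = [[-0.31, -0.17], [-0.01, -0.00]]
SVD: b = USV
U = [[-1.0, -0.02],[-0.02, 1.00]]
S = [0.35, 0.0]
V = [[0.88, 0.48], [-0.48, 0.88]]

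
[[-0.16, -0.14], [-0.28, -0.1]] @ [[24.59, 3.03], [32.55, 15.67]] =[[-8.49, -2.68], [-10.14, -2.42]]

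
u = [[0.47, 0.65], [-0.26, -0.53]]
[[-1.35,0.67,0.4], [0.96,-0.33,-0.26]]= u @ [[-1.19, 1.78, 0.50], [-1.22, -0.25, 0.25]]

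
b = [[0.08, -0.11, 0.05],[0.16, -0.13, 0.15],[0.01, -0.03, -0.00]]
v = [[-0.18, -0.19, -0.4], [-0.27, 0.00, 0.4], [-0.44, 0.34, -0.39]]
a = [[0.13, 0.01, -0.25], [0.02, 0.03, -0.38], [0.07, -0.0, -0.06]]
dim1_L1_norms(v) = [0.77, 0.67, 1.17]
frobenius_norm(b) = 0.29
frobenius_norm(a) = 0.48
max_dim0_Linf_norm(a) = 0.38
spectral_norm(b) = 0.29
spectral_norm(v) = 0.76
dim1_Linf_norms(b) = [0.11, 0.16, 0.03]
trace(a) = 0.10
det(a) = 0.00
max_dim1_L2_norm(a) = 0.38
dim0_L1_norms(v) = [0.89, 0.53, 1.19]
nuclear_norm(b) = 0.34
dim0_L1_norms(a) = [0.22, 0.04, 0.69]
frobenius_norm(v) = 0.96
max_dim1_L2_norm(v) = 0.68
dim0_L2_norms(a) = [0.15, 0.03, 0.46]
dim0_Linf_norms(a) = [0.13, 0.03, 0.38]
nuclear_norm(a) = 0.58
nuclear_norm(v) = 1.56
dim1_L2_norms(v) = [0.48, 0.48, 0.68]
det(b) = 0.00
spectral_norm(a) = 0.47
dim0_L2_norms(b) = [0.18, 0.17, 0.16]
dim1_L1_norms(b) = [0.24, 0.44, 0.04]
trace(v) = -0.57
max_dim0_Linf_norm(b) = 0.16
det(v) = 0.11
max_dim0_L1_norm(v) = 1.19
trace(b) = -0.05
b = a @ v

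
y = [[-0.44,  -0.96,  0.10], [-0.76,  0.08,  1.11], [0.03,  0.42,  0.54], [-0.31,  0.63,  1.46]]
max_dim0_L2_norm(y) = 1.91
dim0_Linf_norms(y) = [0.76, 0.96, 1.46]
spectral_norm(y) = 2.13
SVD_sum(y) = [[0.02, -0.03, -0.07], [-0.39, 0.4, 1.12], [-0.19, 0.19, 0.55], [-0.50, 0.51, 1.44]] + [[-0.55, -0.89, 0.12], [-0.24, -0.39, 0.06], [0.16, 0.26, -0.04], [0.1, 0.16, -0.02]] + [[0.09, -0.05, 0.05], [-0.13, 0.07, -0.07], [0.06, -0.03, 0.03], [0.08, -0.05, 0.04]]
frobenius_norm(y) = 2.46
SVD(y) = [[0.04,0.87,-0.48],[-0.59,0.39,0.69],[-0.29,-0.25,-0.31],[-0.75,-0.16,-0.45]] @ diag([2.1277153924308583, 1.205261706849004, 0.23445986184467446]) @ [[0.31, -0.32, -0.90], [-0.53, -0.84, 0.12], [-0.79, 0.44, -0.43]]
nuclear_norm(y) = 3.57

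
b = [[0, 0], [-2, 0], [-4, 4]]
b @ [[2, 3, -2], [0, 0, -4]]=[[0, 0, 0], [-4, -6, 4], [-8, -12, -8]]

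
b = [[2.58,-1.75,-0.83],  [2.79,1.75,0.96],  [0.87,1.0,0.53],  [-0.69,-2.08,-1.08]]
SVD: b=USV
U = [[-0.17, 0.91, 0.28], [-0.8, 0.07, -0.26], [-0.33, -0.09, -0.57], [0.47, 0.4, -0.73]]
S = [4.28, 3.44, 0.0]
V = [[-0.77, -0.56, -0.31], [0.64, -0.69, -0.34], [-0.02, -0.45, 0.89]]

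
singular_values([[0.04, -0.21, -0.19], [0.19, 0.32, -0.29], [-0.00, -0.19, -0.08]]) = [0.48, 0.34, 0.0]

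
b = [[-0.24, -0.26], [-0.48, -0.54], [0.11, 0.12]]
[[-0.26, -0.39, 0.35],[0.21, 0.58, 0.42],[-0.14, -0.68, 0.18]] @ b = [[0.29, 0.32], [-0.28, -0.32], [0.38, 0.43]]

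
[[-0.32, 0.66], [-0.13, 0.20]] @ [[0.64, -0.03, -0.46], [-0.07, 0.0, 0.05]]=[[-0.25, 0.01, 0.18], [-0.10, 0.0, 0.07]]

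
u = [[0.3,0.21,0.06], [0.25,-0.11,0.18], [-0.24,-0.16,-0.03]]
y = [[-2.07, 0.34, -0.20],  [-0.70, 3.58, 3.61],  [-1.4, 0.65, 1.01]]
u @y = [[-0.85, 0.89, 0.76], [-0.69, -0.19, -0.27], [0.65, -0.67, -0.56]]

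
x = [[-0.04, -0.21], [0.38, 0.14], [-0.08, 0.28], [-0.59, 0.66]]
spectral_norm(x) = 0.94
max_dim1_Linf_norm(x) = 0.66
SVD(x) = [[0.14, 0.39], [0.16, -0.87], [-0.28, -0.29], [-0.94, -0.00]] @ diag([0.9441508759064096, 0.43217950382353776]) @ [[0.67, -0.74], [-0.74, -0.67]]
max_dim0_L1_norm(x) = 1.29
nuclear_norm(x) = 1.38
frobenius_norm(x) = 1.04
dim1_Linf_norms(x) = [0.21, 0.38, 0.28, 0.66]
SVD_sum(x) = [[0.09, -0.1], [0.1, -0.11], [-0.17, 0.20], [-0.59, 0.66]] + [[-0.13, -0.11], [0.28, 0.25], [0.09, 0.08], [0.0, 0.0]]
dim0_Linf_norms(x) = [0.59, 0.66]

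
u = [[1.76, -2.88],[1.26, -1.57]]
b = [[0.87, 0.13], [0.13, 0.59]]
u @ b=[[1.16,-1.47], [0.89,-0.76]]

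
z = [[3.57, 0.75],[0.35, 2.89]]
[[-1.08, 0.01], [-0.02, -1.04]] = z@[[-0.31, 0.08], [0.03, -0.37]]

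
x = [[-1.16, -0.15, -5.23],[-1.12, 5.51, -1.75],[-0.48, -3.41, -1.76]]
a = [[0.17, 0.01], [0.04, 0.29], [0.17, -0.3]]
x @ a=[[-1.09, 1.51], [-0.27, 2.11], [-0.52, -0.47]]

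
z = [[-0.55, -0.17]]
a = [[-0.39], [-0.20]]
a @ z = [[0.21, 0.07], [0.11, 0.03]]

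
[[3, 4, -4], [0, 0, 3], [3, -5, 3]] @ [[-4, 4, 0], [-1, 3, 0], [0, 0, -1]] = [[-16, 24, 4], [0, 0, -3], [-7, -3, -3]]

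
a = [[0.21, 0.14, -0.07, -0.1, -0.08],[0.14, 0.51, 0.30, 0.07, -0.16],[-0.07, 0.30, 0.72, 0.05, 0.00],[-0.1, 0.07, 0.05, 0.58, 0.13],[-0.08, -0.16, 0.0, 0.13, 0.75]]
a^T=[[0.21, 0.14, -0.07, -0.10, -0.08], [0.14, 0.51, 0.30, 0.07, -0.16], [-0.07, 0.3, 0.72, 0.05, 0.0], [-0.1, 0.07, 0.05, 0.58, 0.13], [-0.08, -0.16, 0.0, 0.13, 0.75]]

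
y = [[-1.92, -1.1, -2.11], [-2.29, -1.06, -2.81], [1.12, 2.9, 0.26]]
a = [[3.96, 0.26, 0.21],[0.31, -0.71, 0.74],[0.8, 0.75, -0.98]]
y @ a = [[-9.63, -1.3, 0.85],  [-11.64, -1.95, 1.49],  [5.54, -1.57, 2.13]]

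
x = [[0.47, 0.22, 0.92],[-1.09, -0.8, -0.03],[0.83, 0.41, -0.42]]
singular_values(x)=[1.71, 1.01, 0.15]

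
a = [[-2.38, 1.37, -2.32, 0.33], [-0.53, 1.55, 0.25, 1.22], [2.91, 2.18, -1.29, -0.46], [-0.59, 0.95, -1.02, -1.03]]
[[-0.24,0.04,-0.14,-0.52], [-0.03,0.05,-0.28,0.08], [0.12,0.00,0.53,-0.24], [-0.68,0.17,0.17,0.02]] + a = [[-2.62, 1.41, -2.46, -0.19], [-0.56, 1.60, -0.03, 1.3], [3.03, 2.18, -0.76, -0.7], [-1.27, 1.12, -0.85, -1.01]]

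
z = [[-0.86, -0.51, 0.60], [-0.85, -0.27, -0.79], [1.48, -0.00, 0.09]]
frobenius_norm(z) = 2.23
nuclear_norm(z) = 3.37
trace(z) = -1.04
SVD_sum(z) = [[-0.86, -0.16, -0.08],[-0.93, -0.18, -0.09],[1.42, 0.27, 0.14]] + [[-0.04, -0.14, 0.72], [0.04, 0.13, -0.66], [-0.0, -0.00, 0.0]] + [[0.04, -0.2, -0.04], [0.05, -0.22, -0.04], [0.06, -0.27, -0.05]]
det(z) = 0.82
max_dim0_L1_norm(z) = 3.19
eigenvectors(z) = [[0.39, -0.72, -0.24], [-0.66, -0.06, 0.80], [0.64, 0.69, 0.55]]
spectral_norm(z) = 1.95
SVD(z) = [[-0.45, 0.74, 0.5], [-0.49, -0.67, 0.55], [0.75, 0.0, 0.67]] @ diag([1.9511717938945918, 0.9968964246150941, 0.4205070145667033]) @ [[0.98,0.19,0.09], [-0.06,-0.20,0.98], [0.20,-0.96,-0.18]]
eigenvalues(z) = [0.99, -1.47, -0.56]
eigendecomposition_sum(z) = [[0.30, -0.12, 0.3],  [-0.50, 0.20, -0.51],  [0.48, -0.2, 0.49]] + [[-1.23,  -0.52,  0.21], [-0.10,  -0.04,  0.02], [1.17,  0.49,  -0.2]] + [[0.07, 0.13, 0.09], [-0.24, -0.43, -0.30], [-0.17, -0.3, -0.21]]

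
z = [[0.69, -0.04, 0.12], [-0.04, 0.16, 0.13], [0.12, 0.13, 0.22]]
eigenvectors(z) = [[0.97,-0.16,-0.16], [-0.02,-0.75,0.67], [0.23,0.64,0.73]]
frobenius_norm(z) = 0.78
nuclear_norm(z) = 1.07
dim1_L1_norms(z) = [0.85, 0.33, 0.47]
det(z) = 0.01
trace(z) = 1.07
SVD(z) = [[-0.97,  0.16,  -0.16], [0.02,  -0.67,  -0.75], [-0.23,  -0.73,  0.64]] @ diag([0.7190029306948239, 0.3121281696551067, 0.038868899650069365]) @ [[-0.97,0.02,-0.23], [0.16,-0.67,-0.73], [-0.16,-0.75,0.64]]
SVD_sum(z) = [[0.68, -0.01, 0.16],[-0.01, 0.0, -0.00],[0.16, -0.00, 0.04]] + [[0.01, -0.03, -0.04], [-0.03, 0.14, 0.15], [-0.04, 0.15, 0.17]] + [[0.0, 0.0, -0.0], [0.0, 0.02, -0.02], [-0.0, -0.02, 0.02]]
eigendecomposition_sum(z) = [[0.68,-0.01,0.16], [-0.01,0.0,-0.0], [0.16,-0.0,0.04]] + [[0.00,0.0,-0.0],[0.0,0.02,-0.02],[-0.0,-0.02,0.02]] + [[0.01, -0.03, -0.04],[-0.03, 0.14, 0.15],[-0.04, 0.15, 0.17]]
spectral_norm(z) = 0.72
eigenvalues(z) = [0.72, 0.04, 0.31]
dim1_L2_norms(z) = [0.7, 0.21, 0.28]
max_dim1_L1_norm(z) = 0.85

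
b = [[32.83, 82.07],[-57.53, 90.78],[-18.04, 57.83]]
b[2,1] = 57.83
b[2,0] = -18.04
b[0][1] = 82.07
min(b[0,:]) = 32.83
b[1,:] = [-57.53, 90.78]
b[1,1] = 90.78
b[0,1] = 82.07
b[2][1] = 57.83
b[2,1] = 57.83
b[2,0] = -18.04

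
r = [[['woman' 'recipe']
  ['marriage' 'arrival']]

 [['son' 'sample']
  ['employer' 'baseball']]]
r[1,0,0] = 'son'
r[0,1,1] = 'arrival'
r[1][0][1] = 'sample'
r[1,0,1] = 'sample'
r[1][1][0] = 'employer'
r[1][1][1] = 'baseball'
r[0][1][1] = 'arrival'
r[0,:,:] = [['woman', 'recipe'], ['marriage', 'arrival']]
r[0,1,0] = 'marriage'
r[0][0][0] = 'woman'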